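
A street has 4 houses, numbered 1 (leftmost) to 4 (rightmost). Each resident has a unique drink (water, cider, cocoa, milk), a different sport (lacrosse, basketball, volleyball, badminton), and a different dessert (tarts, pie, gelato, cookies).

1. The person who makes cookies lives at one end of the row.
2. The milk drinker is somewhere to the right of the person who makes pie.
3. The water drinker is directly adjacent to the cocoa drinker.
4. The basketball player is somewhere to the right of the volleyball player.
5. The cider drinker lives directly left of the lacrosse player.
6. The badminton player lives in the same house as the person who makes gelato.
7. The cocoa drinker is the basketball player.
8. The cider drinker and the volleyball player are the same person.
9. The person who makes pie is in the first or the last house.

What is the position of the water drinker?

By clue 9, the person who makes pie is in house 1.
House 4's dessert must be cookies (nothing else left).
That leaves volleyball as the sport for house 1.
By clue 8, the cider drinker is in house 1.
Clue 5 places the lacrosse player in house 2.
So house 3 gets badminton for sport.
That leaves basketball as the sport for house 4.
By clue 6, the person who makes gelato is in house 3.
By clue 7, the cocoa drinker is in house 4.
The only dessert still possible for house 2 is tarts.
By clue 3, the water drinker is in house 3.
So house 2 gets milk for drink.
So: house 1 = cider/volleyball/pie, house 2 = milk/lacrosse/tarts, house 3 = water/badminton/gelato, house 4 = cocoa/basketball/cookies.

3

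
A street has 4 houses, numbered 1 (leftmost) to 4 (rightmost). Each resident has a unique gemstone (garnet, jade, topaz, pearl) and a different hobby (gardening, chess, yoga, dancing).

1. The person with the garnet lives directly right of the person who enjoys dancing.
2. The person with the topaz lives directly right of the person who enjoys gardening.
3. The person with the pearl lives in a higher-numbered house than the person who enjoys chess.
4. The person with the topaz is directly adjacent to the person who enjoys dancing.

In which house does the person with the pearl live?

3

The only gemstone still possible for house 1 is jade.
So house 4 gets yoga for hobby.
The person with the garnet is narrowed to house 2 or 3 or 4; consider each.
Placing it in house 2 and house 3 leads to a contradiction, so it's in house 4.
The person who enjoys dancing is in house 3 (clue 1).
That leaves topaz as the gemstone for house 2.
House 3 gemstone: only pearl fits.
From clue 2, the person who enjoys gardening must be in house 1.
House 2's hobby must be chess (nothing else left).
So: house 1 = jade/gardening, house 2 = topaz/chess, house 3 = pearl/dancing, house 4 = garnet/yoga.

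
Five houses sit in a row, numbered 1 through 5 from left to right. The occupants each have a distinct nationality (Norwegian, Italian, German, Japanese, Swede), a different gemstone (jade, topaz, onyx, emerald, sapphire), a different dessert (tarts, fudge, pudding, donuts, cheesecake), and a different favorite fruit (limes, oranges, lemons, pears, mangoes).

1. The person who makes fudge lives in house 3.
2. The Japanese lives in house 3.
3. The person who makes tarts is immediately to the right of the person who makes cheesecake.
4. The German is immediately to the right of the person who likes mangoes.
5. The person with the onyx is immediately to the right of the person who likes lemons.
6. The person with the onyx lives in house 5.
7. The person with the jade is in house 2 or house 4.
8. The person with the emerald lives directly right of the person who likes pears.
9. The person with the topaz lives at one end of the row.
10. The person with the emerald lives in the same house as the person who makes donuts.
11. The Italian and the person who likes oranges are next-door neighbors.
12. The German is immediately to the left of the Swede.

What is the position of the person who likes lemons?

4

By clue 1, the person who makes fudge is in house 3.
The Japanese is in house 3 (clue 2).
Clue 6: the person with the onyx is in house 5.
The person who likes lemons is in house 4 (clue 5).
Clue 12 places the German in house 4.
Clue 12 places the Swede in house 5.
The only gemstone still possible for house 1 is topaz.
That leaves sapphire as the gemstone for house 3.
From clue 4, the person who likes mangoes must be in house 3.
The only favorite fruit still possible for house 5 is limes.
By clue 8, the person with the emerald is in house 2.
By clue 10, the person who makes donuts is in house 2.
So house 4 gets jade for gemstone.
That leaves pears as the favorite fruit for house 1.
So house 2 gets oranges for favorite fruit.
Clue 3: the person who makes cheesecake is in house 4.
By clue 11, the Italian is in house 1.
House 2 nationality: only Norwegian fits.
That leaves pudding as the dessert for house 1.
House 5's dessert must be tarts (nothing else left).
So: house 1 = Italian/topaz/pudding/pears, house 2 = Norwegian/emerald/donuts/oranges, house 3 = Japanese/sapphire/fudge/mangoes, house 4 = German/jade/cheesecake/lemons, house 5 = Swede/onyx/tarts/limes.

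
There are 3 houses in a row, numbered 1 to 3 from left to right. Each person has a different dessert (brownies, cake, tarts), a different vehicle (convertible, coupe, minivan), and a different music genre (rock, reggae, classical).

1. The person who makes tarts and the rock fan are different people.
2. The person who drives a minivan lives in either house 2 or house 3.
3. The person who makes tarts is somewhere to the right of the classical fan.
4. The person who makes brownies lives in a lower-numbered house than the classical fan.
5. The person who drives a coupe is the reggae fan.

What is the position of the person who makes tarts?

By clue 4, the person who makes brownies is in house 1.
The classical fan is in house 2 (clue 4).
Clue 3 places the person who makes tarts in house 3.
House 2's dessert must be cake (nothing else left).
Clue 1 places the rock fan in house 1.
House 3's music genre must be reggae (nothing else left).
Clue 5: the person who drives a coupe is in house 3.
That leaves convertible as the vehicle for house 1.
That leaves minivan as the vehicle for house 2.
So: house 1 = brownies/convertible/rock, house 2 = cake/minivan/classical, house 3 = tarts/coupe/reggae.

3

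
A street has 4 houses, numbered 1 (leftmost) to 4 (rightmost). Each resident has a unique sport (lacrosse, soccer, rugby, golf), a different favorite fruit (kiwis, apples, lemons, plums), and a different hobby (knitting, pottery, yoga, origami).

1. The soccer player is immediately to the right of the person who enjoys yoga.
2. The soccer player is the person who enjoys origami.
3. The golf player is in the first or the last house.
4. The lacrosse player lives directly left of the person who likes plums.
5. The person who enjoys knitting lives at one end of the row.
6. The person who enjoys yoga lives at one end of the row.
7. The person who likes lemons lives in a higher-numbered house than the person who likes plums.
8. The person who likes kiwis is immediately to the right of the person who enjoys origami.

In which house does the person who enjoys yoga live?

The person who enjoys yoga is in house 1 (clue 6).
The only favorite fruit still possible for house 1 is apples.
House 2 favorite fruit: only plums fits.
Clue 1: the soccer player is in house 2.
From clue 2, the person who enjoys origami must be in house 2.
From clue 4, the lacrosse player must be in house 1.
Clue 8: the person who likes kiwis is in house 3.
So house 3 gets rugby for sport.
House 4 sport: only golf fits.
That leaves lemons as the favorite fruit for house 4.
House 3 hobby: only pottery fits.
House 4's hobby must be knitting (nothing else left).
So: house 1 = lacrosse/apples/yoga, house 2 = soccer/plums/origami, house 3 = rugby/kiwis/pottery, house 4 = golf/lemons/knitting.

1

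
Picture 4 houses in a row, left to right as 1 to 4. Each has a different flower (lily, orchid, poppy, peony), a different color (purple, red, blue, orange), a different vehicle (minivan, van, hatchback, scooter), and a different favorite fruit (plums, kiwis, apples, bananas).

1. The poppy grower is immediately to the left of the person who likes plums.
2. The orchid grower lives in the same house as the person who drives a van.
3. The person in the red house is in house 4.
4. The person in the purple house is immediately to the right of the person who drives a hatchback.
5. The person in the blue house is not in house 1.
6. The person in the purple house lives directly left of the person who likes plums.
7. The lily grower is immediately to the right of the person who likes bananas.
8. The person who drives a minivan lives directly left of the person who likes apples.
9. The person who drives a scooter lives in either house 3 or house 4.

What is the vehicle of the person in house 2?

hatchback

Clue 3 places the person in the red house in house 4.
House 1 color: only orange fits.
The poppy grower is narrowed to house 2 or 3; consider each.
Placing it in house 2 leads to a contradiction, so it's in house 3.
The person who likes plums is in house 4 (clue 1).
From clue 6, the person in the purple house must be in house 3.
The only color still possible for house 2 is blue.
By clue 4, the person who drives a hatchback is in house 2.
The only vehicle still possible for house 3 is scooter.
House 4's vehicle must be van (nothing else left).
The orchid grower is in house 4 (clue 2).
Clue 8 places the person who likes apples in house 2.
The only flower still possible for house 1 is peony.
That leaves lily as the flower for house 2.
That leaves minivan as the vehicle for house 1.
By clue 7, the person who likes bananas is in house 1.
That leaves kiwis as the favorite fruit for house 3.
So: house 1 = peony/orange/minivan/bananas, house 2 = lily/blue/hatchback/apples, house 3 = poppy/purple/scooter/kiwis, house 4 = orchid/red/van/plums.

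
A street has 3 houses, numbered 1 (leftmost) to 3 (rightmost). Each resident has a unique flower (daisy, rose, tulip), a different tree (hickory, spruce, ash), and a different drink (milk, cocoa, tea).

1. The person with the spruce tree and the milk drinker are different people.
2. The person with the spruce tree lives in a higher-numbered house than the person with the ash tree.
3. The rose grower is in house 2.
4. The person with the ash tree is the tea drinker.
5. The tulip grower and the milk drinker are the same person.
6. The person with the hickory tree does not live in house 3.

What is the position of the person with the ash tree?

The rose grower is in house 2 (clue 3).
House 3 tree: only spruce fits.
Clue 5: the tulip grower is in house 1.
Clue 5: the milk drinker is in house 1.
That leaves daisy as the flower for house 3.
That leaves tea as the drink for house 2.
House 3's drink must be cocoa (nothing else left).
From clue 4, the person with the ash tree must be in house 2.
That leaves hickory as the tree for house 1.
So: house 1 = tulip/hickory/milk, house 2 = rose/ash/tea, house 3 = daisy/spruce/cocoa.

2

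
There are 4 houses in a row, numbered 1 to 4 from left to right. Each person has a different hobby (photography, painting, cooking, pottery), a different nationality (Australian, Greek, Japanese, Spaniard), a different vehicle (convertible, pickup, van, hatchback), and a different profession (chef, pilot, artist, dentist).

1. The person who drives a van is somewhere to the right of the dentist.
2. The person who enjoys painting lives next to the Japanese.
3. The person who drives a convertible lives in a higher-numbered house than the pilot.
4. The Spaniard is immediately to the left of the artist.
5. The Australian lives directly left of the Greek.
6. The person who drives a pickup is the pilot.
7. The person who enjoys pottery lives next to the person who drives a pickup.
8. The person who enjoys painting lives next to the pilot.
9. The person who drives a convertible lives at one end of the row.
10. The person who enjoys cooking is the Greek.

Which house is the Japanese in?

Clue 9 places the person who drives a convertible in house 4.
The person who drives a van is narrowed to house 2 or 3; consider each.
Placing it in house 2 leads to a contradiction, so it's in house 3.
The person who drives a hatchback is narrowed to house 1 or 2; consider each.
Placing it in house 2 leads to a contradiction, so it's in house 1.
That leaves pickup as the vehicle for house 2.
The pilot is in house 2 (clue 6).
So house 1 gets dentist for profession.
House 1's nationality must be Australian (nothing else left).
From clue 5, the Greek must be in house 2.
From clue 10, the person who enjoys cooking must be in house 2.
The only hobby still possible for house 4 is photography.
House 3's nationality must be Spaniard (nothing else left).
The only nationality still possible for house 4 is Japanese.
Clue 2 places the person who enjoys painting in house 3.
Clue 4 places the artist in house 4.
That leaves pottery as the hobby for house 1.
House 3 profession: only chef fits.
So: house 1 = pottery/Australian/hatchback/dentist, house 2 = cooking/Greek/pickup/pilot, house 3 = painting/Spaniard/van/chef, house 4 = photography/Japanese/convertible/artist.

4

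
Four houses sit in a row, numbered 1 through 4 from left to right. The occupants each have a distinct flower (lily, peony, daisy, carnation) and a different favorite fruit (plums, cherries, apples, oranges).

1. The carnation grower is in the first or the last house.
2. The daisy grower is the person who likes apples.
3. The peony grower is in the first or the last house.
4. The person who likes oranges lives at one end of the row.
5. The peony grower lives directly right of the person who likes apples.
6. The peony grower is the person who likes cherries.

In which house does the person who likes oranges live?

1

From clue 5, the peony grower must be in house 4.
Clue 5: the person who likes apples is in house 3.
The person who likes cherries is in house 4 (clue 6).
House 1 flower: only carnation fits.
That leaves oranges as the favorite fruit for house 1.
House 2 favorite fruit: only plums fits.
Clue 2: the daisy grower is in house 3.
House 2's flower must be lily (nothing else left).
So: house 1 = carnation/oranges, house 2 = lily/plums, house 3 = daisy/apples, house 4 = peony/cherries.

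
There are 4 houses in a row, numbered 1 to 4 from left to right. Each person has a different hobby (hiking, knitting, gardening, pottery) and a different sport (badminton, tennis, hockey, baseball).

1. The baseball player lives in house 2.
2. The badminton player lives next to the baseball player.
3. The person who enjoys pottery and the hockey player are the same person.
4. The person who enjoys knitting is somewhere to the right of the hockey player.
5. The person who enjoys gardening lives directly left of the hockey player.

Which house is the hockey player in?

The baseball player is in house 2 (clue 1).
The only sport still possible for house 4 is tennis.
Clue 3: the person who enjoys pottery is in house 3.
The person who enjoys knitting is in house 4 (clue 4).
Clue 5 places the person who enjoys gardening in house 2.
House 1 hobby: only hiking fits.
So house 1 gets badminton for sport.
That leaves hockey as the sport for house 3.
So: house 1 = hiking/badminton, house 2 = gardening/baseball, house 3 = pottery/hockey, house 4 = knitting/tennis.

3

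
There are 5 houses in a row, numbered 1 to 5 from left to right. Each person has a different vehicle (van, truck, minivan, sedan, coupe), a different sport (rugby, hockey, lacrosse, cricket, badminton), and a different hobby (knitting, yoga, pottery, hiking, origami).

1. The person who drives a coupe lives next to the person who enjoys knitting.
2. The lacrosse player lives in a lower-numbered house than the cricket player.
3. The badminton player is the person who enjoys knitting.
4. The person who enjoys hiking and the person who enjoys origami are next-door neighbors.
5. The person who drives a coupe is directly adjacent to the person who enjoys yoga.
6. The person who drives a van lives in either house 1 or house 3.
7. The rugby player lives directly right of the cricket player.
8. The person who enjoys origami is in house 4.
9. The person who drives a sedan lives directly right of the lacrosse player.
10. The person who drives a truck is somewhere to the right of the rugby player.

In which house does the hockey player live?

By clue 8, the person who enjoys origami is in house 4.
The person who drives a sedan is narrowed to house 2 or 3; consider each.
Placing it in house 2 leads to a contradiction, so it's in house 3.
By clue 9, the lacrosse player is in house 2.
House 3's sport must be cricket (nothing else left).
The person who drives a truck is in house 5 (clue 10).
That leaves van as the vehicle for house 1.
That leaves rugby as the sport for house 4.
House 2's hobby must be pottery (nothing else left).
The person who drives a coupe is narrowed to house 2 or 4; consider each.
Placing it in house 4 leads to a contradiction, so it's in house 2.
From clue 1, the person who enjoys knitting must be in house 1.
By clue 3, the badminton player is in house 1.
That leaves minivan as the vehicle for house 4.
House 5's sport must be hockey (nothing else left).
House 3's hobby must be yoga (nothing else left).
So house 5 gets hiking for hobby.
So: house 1 = van/badminton/knitting, house 2 = coupe/lacrosse/pottery, house 3 = sedan/cricket/yoga, house 4 = minivan/rugby/origami, house 5 = truck/hockey/hiking.

5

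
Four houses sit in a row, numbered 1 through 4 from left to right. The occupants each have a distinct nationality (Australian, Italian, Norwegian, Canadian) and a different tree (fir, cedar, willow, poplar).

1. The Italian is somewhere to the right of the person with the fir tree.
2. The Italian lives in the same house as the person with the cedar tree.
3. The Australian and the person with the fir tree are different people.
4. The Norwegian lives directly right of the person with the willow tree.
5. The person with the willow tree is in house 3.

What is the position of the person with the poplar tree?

From clue 5, the person with the willow tree must be in house 3.
Clue 4: the Norwegian is in house 4.
The person with the fir tree is in house 1 (clue 1).
The person with the cedar tree is in house 2 (clue 2).
The only nationality still possible for house 1 is Canadian.
The only nationality still possible for house 2 is Italian.
House 3's nationality must be Australian (nothing else left).
House 4's tree must be poplar (nothing else left).
So: house 1 = Canadian/fir, house 2 = Italian/cedar, house 3 = Australian/willow, house 4 = Norwegian/poplar.

4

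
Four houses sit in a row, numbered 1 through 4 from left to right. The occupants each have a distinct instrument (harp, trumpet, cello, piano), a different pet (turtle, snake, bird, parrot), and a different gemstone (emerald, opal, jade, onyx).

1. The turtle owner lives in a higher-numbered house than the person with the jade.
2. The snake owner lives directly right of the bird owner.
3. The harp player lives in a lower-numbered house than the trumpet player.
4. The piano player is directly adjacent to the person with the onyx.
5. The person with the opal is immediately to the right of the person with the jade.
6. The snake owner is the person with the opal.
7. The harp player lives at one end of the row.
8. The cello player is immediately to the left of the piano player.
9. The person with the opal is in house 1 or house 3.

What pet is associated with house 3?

snake

From clue 7, the harp player must be in house 1.
By clue 9, the person with the opal is in house 3.
The person with the jade is in house 2 (clue 5).
Clue 6 places the snake owner in house 3.
The cello player is in house 2 (clue 8).
By clue 8, the piano player is in house 3.
House 4 instrument: only trumpet fits.
From clue 1, the turtle owner must be in house 4.
Clue 2: the bird owner is in house 2.
Clue 4: the person with the onyx is in house 4.
House 1 pet: only parrot fits.
House 1 gemstone: only emerald fits.
So: house 1 = harp/parrot/emerald, house 2 = cello/bird/jade, house 3 = piano/snake/opal, house 4 = trumpet/turtle/onyx.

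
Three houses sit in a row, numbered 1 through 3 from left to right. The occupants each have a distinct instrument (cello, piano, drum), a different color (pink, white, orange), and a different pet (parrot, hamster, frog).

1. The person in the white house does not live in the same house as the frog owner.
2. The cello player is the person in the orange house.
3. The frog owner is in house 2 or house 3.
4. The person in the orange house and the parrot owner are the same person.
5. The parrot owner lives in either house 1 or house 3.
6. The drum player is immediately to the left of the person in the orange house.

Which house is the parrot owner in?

3

By clue 4, the person in the orange house is in house 3.
From clue 4, the parrot owner must be in house 3.
Clue 6: the drum player is in house 2.
That leaves piano as the instrument for house 1.
So house 3 gets cello for instrument.
The only pet still possible for house 1 is hamster.
The only pet still possible for house 2 is frog.
Clue 1: the person in the white house is in house 1.
That leaves pink as the color for house 2.
So: house 1 = piano/white/hamster, house 2 = drum/pink/frog, house 3 = cello/orange/parrot.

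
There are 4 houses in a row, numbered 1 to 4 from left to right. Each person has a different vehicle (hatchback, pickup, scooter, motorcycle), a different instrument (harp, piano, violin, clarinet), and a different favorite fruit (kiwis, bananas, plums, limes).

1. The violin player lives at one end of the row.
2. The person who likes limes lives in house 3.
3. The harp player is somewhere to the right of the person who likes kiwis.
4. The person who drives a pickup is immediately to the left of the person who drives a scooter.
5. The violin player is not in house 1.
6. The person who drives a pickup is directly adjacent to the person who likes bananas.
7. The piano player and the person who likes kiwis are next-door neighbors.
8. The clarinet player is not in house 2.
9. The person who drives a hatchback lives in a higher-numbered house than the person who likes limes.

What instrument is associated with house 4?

violin

From clue 2, the person who likes limes must be in house 3.
Clue 5: the violin player is in house 4.
Clue 9: the person who drives a hatchback is in house 4.
That leaves plums as the favorite fruit for house 4.
The person who drives a pickup is narrowed to house 1 or 2; consider each.
Placing it in house 2 leads to a contradiction, so it's in house 1.
By clue 4, the person who drives a scooter is in house 2.
By clue 6, the person who likes bananas is in house 2.
That leaves motorcycle as the vehicle for house 3.
So house 1 gets kiwis for favorite fruit.
From clue 7, the piano player must be in house 2.
So house 1 gets clarinet for instrument.
That leaves harp as the instrument for house 3.
So: house 1 = pickup/clarinet/kiwis, house 2 = scooter/piano/bananas, house 3 = motorcycle/harp/limes, house 4 = hatchback/violin/plums.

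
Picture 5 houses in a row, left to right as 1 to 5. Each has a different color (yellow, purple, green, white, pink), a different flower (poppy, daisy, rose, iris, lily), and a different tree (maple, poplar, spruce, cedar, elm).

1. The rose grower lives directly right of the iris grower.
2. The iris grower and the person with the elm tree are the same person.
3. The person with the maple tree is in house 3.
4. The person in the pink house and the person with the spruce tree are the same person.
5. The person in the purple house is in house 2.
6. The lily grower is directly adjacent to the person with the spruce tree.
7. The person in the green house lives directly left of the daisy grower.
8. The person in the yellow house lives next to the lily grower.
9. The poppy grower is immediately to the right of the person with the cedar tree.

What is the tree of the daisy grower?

Clue 3 places the person with the maple tree in house 3.
From clue 5, the person in the purple house must be in house 2.
So house 1 gets iris for flower.
Clue 1: the rose grower is in house 2.
Clue 2: the person with the elm tree is in house 1.
The only color still possible for house 1 is white.
The person in the green house is narrowed to house 3 or 4; consider each.
Placing it in house 3 leads to a contradiction, so it's in house 4.
The daisy grower is in house 5 (clue 7).
House 3 color: only yellow fits.
House 5's color must be pink (nothing else left).
House 4's flower must be lily (nothing else left).
The person with the spruce tree is in house 5 (clue 4).
Clue 9 places the person with the cedar tree in house 2.
House 3 flower: only poppy fits.
That leaves poplar as the tree for house 4.
So: house 1 = white/iris/elm, house 2 = purple/rose/cedar, house 3 = yellow/poppy/maple, house 4 = green/lily/poplar, house 5 = pink/daisy/spruce.

spruce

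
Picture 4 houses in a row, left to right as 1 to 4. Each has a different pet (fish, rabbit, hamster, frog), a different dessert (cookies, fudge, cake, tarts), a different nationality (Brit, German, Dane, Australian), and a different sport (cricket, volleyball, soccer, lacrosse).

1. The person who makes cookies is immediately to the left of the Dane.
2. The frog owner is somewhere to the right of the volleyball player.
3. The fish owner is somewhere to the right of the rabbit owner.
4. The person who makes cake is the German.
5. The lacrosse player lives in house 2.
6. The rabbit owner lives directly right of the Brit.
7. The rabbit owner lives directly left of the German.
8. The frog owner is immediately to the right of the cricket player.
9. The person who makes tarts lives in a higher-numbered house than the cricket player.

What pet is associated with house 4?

Clue 5: the lacrosse player is in house 2.
The only pet still possible for house 1 is hamster.
House 4's sport must be soccer (nothing else left).
The fish owner is narrowed to house 3 or 4; consider each.
Placing it in house 4 leads to a contradiction, so it's in house 3.
Clue 3: the rabbit owner is in house 2.
From clue 6, the Brit must be in house 1.
Clue 7: the German is in house 3.
House 4 pet: only frog fits.
The person who makes cake is in house 3 (clue 4).
The cricket player is in house 3 (clue 8).
Clue 9 places the person who makes tarts in house 4.
House 2's dessert must be fudge (nothing else left).
So house 1 gets volleyball for sport.
The Dane is in house 2 (clue 1).
House 1's dessert must be cookies (nothing else left).
So house 4 gets Australian for nationality.
So: house 1 = hamster/cookies/Brit/volleyball, house 2 = rabbit/fudge/Dane/lacrosse, house 3 = fish/cake/German/cricket, house 4 = frog/tarts/Australian/soccer.

frog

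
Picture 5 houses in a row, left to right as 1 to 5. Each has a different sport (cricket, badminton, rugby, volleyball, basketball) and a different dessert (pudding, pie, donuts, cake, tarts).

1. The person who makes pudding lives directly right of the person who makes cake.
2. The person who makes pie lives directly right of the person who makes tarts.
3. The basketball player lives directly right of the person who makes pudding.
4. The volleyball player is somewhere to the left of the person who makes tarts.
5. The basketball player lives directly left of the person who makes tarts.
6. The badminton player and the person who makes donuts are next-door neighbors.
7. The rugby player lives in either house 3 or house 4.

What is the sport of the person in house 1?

volleyball

Clue 5: the basketball player is in house 3.
From clue 5, the person who makes tarts must be in house 4.
From clue 2, the person who makes pie must be in house 5.
Clue 3: the person who makes pudding is in house 2.
That leaves rugby as the sport for house 4.
The only sport still possible for house 5 is cricket.
House 1 dessert: only cake fits.
So house 3 gets donuts for dessert.
By clue 6, the badminton player is in house 2.
The only sport still possible for house 1 is volleyball.
So: house 1 = volleyball/cake, house 2 = badminton/pudding, house 3 = basketball/donuts, house 4 = rugby/tarts, house 5 = cricket/pie.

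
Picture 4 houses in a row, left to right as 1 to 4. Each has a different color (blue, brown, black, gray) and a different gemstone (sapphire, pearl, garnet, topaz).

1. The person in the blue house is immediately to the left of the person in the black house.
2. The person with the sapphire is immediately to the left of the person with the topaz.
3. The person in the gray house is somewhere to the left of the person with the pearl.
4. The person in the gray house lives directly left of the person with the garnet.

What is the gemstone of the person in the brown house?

House 1's gemstone must be sapphire (nothing else left).
Clue 2: the person with the topaz is in house 2.
The person in the gray house is narrowed to house 2 or 3; consider each.
Placing it in house 3 leads to a contradiction, so it's in house 2.
The person with the garnet is in house 3 (clue 4).
House 4 gemstone: only pearl fits.
By clue 1, the person in the blue house is in house 3.
The person in the black house is in house 4 (clue 1).
House 1's color must be brown (nothing else left).
So: house 1 = brown/sapphire, house 2 = gray/topaz, house 3 = blue/garnet, house 4 = black/pearl.

sapphire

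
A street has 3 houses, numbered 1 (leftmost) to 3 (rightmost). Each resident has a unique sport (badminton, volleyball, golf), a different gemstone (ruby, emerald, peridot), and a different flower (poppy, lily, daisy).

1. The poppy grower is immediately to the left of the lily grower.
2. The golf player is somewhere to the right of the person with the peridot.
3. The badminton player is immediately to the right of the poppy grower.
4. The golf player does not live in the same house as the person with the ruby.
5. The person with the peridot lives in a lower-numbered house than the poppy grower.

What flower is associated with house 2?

The person with the peridot is in house 1 (clue 5).
The poppy grower is in house 2 (clue 5).
House 1's sport must be volleyball (nothing else left).
So house 1 gets daisy for flower.
The only flower still possible for house 3 is lily.
From clue 3, the badminton player must be in house 3.
The only sport still possible for house 2 is golf.
From clue 4, the person with the ruby must be in house 3.
House 2's gemstone must be emerald (nothing else left).
So: house 1 = volleyball/peridot/daisy, house 2 = golf/emerald/poppy, house 3 = badminton/ruby/lily.

poppy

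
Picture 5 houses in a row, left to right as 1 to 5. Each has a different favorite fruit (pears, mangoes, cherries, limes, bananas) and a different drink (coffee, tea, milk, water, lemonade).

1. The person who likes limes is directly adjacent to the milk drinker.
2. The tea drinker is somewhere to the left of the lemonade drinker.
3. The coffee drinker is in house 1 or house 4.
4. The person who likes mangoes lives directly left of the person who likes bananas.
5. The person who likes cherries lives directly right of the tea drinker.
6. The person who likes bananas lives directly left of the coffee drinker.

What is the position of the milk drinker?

By clue 6, the person who likes bananas is in house 3.
The coffee drinker is in house 4 (clue 6).
Clue 4: the person who likes mangoes is in house 2.
So house 1 gets limes for favorite fruit.
That leaves cherries as the favorite fruit for house 4.
House 5 favorite fruit: only pears fits.
Clue 1: the milk drinker is in house 2.
Clue 5: the tea drinker is in house 3.
That leaves water as the drink for house 1.
That leaves lemonade as the drink for house 5.
So: house 1 = limes/water, house 2 = mangoes/milk, house 3 = bananas/tea, house 4 = cherries/coffee, house 5 = pears/lemonade.

2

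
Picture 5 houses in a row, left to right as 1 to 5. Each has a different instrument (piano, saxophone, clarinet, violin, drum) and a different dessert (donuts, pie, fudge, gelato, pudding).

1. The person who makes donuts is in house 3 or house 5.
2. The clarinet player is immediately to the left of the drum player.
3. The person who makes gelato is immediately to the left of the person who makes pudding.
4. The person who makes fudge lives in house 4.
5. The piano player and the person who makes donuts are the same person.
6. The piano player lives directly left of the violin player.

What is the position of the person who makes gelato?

1

Clue 4: the person who makes fudge is in house 4.
The piano player is in house 3 (clue 6).
Clue 6: the violin player is in house 4.
By clue 2, the clarinet player is in house 1.
The drum player is in house 2 (clue 2).
From clue 5, the person who makes donuts must be in house 3.
That leaves saxophone as the instrument for house 5.
The only dessert still possible for house 2 is pudding.
House 5 dessert: only pie fits.
That leaves gelato as the dessert for house 1.
So: house 1 = clarinet/gelato, house 2 = drum/pudding, house 3 = piano/donuts, house 4 = violin/fudge, house 5 = saxophone/pie.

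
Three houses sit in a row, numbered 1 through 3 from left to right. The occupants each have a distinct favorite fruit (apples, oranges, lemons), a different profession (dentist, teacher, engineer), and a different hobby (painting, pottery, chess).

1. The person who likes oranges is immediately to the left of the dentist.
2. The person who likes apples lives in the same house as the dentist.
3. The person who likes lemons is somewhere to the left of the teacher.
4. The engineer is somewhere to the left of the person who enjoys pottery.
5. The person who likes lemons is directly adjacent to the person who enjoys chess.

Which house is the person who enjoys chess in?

So house 3 gets apples for favorite fruit.
So house 1 gets engineer for profession.
From clue 2, the dentist must be in house 3.
That leaves teacher as the profession for house 2.
Clue 1: the person who likes oranges is in house 2.
Clue 3: the person who likes lemons is in house 1.
The person who enjoys chess is in house 2 (clue 5).
The only hobby still possible for house 1 is painting.
So house 3 gets pottery for hobby.
So: house 1 = lemons/engineer/painting, house 2 = oranges/teacher/chess, house 3 = apples/dentist/pottery.

2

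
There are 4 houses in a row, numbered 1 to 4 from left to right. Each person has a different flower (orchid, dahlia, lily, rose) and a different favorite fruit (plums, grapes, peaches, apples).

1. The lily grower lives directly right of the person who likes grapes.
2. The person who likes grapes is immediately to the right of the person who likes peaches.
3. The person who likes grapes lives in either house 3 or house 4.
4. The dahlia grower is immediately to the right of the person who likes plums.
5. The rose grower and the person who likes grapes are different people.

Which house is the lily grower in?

4

From clue 3, the person who likes grapes must be in house 3.
House 4's favorite fruit must be apples (nothing else left).
By clue 1, the lily grower is in house 4.
Clue 2 places the person who likes peaches in house 2.
The only favorite fruit still possible for house 1 is plums.
The dahlia grower is in house 2 (clue 4).
House 1 flower: only rose fits.
That leaves orchid as the flower for house 3.
So: house 1 = rose/plums, house 2 = dahlia/peaches, house 3 = orchid/grapes, house 4 = lily/apples.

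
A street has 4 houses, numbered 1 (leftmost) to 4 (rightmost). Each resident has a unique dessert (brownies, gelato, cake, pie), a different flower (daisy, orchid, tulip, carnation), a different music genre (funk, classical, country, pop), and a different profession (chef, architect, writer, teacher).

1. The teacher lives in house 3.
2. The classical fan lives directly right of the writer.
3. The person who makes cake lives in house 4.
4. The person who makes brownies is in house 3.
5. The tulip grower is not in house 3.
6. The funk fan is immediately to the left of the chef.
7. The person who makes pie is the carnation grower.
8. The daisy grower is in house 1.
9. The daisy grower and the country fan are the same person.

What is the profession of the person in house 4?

chef

Clue 1 places the teacher in house 3.
By clue 3, the person who makes cake is in house 4.
The person who makes brownies is in house 3 (clue 4).
Clue 8 places the daisy grower in house 1.
Clue 9 places the country fan in house 1.
By clue 6, the funk fan is in house 3.
The chef is in house 4 (clue 6).
The person who makes pie is in house 2 (clue 7).
The carnation grower is in house 2 (clue 7).
House 1's dessert must be gelato (nothing else left).
House 3 flower: only orchid fits.
That leaves tulip as the flower for house 4.
That leaves classical as the music genre for house 2.
The only music genre still possible for house 4 is pop.
Clue 2: the writer is in house 1.
So house 2 gets architect for profession.
So: house 1 = gelato/daisy/country/writer, house 2 = pie/carnation/classical/architect, house 3 = brownies/orchid/funk/teacher, house 4 = cake/tulip/pop/chef.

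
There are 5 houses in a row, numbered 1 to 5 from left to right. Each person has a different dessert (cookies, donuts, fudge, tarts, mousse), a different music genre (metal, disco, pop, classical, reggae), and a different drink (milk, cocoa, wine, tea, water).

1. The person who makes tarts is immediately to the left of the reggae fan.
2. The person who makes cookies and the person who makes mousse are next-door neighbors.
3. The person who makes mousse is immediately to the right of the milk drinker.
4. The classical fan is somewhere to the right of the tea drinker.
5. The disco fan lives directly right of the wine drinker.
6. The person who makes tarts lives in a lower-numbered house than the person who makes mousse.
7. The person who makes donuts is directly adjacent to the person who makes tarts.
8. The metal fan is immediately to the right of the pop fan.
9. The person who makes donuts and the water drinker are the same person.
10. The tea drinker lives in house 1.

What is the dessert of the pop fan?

fudge

By clue 10, the tea drinker is in house 1.
House 1's music genre must be pop (nothing else left).
Clue 8 places the metal fan in house 2.
That leaves fudge as the dessert for house 1.
The person who makes mousse is narrowed to house 3 or 4 or 5; consider each.
Placing it in house 3 and house 5 leads to a contradiction, so it's in house 4.
From clue 3, the milk drinker must be in house 3.
House 5 dessert: only cookies fits.
House 5's drink must be cocoa (nothing else left).
The person who makes donuts is in house 2 (clue 9).
From clue 9, the water drinker must be in house 2.
So house 3 gets tarts for dessert.
That leaves wine as the drink for house 4.
Clue 1 places the reggae fan in house 4.
By clue 5, the disco fan is in house 5.
House 3's music genre must be classical (nothing else left).
So: house 1 = fudge/pop/tea, house 2 = donuts/metal/water, house 3 = tarts/classical/milk, house 4 = mousse/reggae/wine, house 5 = cookies/disco/cocoa.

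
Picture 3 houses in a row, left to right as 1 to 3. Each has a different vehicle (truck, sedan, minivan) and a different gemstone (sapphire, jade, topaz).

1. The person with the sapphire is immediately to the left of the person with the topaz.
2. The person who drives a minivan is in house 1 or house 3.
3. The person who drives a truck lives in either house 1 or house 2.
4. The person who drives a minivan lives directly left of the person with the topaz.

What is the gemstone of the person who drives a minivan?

Clue 4 places the person who drives a minivan in house 1.
The person with the topaz is in house 2 (clue 4).
House 3 vehicle: only sedan fits.
House 3 gemstone: only jade fits.
House 2's vehicle must be truck (nothing else left).
The only gemstone still possible for house 1 is sapphire.
So: house 1 = minivan/sapphire, house 2 = truck/topaz, house 3 = sedan/jade.

sapphire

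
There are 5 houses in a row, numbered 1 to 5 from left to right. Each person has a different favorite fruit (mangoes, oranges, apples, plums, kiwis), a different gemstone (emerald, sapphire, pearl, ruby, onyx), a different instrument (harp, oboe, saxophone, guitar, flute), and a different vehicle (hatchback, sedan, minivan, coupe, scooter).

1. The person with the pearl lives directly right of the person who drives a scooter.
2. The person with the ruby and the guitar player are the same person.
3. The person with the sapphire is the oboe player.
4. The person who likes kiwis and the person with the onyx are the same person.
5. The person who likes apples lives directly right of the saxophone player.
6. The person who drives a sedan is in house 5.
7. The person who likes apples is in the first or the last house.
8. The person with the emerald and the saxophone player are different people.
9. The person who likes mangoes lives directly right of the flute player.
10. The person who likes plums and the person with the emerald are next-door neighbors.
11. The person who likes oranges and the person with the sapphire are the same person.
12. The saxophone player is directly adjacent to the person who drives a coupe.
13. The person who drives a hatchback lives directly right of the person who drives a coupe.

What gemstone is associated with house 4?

onyx

Clue 6 places the person who drives a sedan in house 5.
By clue 7, the person who likes apples is in house 5.
From clue 5, the saxophone player must be in house 4.
Clue 12: the person who drives a coupe is in house 3.
The person who drives a hatchback is in house 4 (clue 13).
House 4 gemstone: only onyx fits.
Clue 4: the person who likes kiwis is in house 4.
House 5's gemstone must be ruby (nothing else left).
The guitar player is in house 5 (clue 2).
The person who likes mangoes is narrowed to house 2 or 3; consider each.
Placing it in house 2 leads to a contradiction, so it's in house 3.
Clue 9 places the flute player in house 2.
Clue 11 places the person who likes oranges in house 1.
Clue 11 places the person with the sapphire in house 1.
House 2 favorite fruit: only plums fits.
The oboe player is in house 1 (clue 3).
By clue 10, the person with the emerald is in house 3.
So house 2 gets pearl for gemstone.
House 3's instrument must be harp (nothing else left).
From clue 1, the person who drives a scooter must be in house 1.
House 2 vehicle: only minivan fits.
So: house 1 = oranges/sapphire/oboe/scooter, house 2 = plums/pearl/flute/minivan, house 3 = mangoes/emerald/harp/coupe, house 4 = kiwis/onyx/saxophone/hatchback, house 5 = apples/ruby/guitar/sedan.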